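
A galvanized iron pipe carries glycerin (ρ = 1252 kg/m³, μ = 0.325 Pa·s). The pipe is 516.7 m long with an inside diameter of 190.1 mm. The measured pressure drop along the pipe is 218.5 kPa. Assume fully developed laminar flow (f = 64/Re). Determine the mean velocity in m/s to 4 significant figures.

For laminar flow, f = 64/Re with Re = ρVD/μ, so Darcy-Weisbach reduces to ΔP = 32μLV/D². Solving for V: V = ΔP·D²/(32μL) = 2.185e+05·(0.1901)²/(32·0.325·516.7) = 1.469 m/s.
Check: Re = ρVD/μ = 1252·1.469·0.1901/0.325 = 1076 < 2300, so the laminar assumption holds.

V ≈ 1.469 m/s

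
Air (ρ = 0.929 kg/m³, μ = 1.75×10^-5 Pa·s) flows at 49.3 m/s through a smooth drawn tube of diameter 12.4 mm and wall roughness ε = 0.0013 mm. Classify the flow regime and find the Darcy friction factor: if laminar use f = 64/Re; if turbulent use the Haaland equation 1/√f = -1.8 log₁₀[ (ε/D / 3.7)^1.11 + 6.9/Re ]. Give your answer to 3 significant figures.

Re = ρVD/μ = 0.929·49.3·0.0124/1.75e-05 = 3.245e+04.
Re > 4000 → turbulent. ε/D = 1.3e-06/0.0124 = 0.000105; Haaland: 1/√f = -1.8 log₁₀[8.96e-06 + 0.000213] = 6.578, so f = 0.02311.

f ≈ 0.0231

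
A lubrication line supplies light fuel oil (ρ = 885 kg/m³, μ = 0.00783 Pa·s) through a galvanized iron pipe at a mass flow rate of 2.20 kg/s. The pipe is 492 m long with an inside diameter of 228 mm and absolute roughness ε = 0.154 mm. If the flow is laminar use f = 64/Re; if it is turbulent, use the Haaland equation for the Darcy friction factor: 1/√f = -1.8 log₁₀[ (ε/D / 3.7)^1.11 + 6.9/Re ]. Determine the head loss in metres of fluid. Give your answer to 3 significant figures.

A = πD²/4 = π(0.228)²/4 = 0.04083 m²; mean velocity V = ṁ/(ρA) = 2.2/(885 · 0.04083) = 0.06089 m/s.
Reynolds number Re = ρVD/μ = 885 · 0.06089 · 0.228 / 0.00783 = 1569.
Re < 2300 → laminar flow, so f = 64/Re = 64/1569 = 0.04079 (the turbulent correlation is not needed).
Darcy-Weisbach: ΔP = f(L/D)(ρV²/2) = 0.04079·(492/0.228)·(885·0.06089²/2) = 0.04079·2158·1.64 = 144.4 Pa.
Head loss h_f = ΔP/(ρg) = 144.4/(885·9.81) = 0.0166 m.

h_f ≈ 0.0166 m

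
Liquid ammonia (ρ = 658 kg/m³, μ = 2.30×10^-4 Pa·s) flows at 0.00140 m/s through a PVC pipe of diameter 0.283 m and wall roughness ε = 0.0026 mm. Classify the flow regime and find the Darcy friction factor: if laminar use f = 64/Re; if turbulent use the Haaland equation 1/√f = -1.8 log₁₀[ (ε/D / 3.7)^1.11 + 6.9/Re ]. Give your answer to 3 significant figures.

Re = ρVD/μ = 658·0.0014·0.283/0.00023 = 1133.
Re < 2300 → laminar, so f = 64/Re = 0.05646 (roughness is irrelevant in laminar flow).

f ≈ 0.0565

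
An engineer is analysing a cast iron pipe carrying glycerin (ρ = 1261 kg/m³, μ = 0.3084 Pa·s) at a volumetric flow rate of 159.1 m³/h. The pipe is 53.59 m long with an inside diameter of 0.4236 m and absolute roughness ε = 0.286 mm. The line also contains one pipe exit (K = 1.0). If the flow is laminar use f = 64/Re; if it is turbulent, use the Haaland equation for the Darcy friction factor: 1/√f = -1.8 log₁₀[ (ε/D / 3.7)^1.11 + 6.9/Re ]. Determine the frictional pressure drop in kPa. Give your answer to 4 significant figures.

ΔP ≈ 0.9863 kPa

Q = 159.1 m³/h = 159.1/3600 = 0.04419 m³/s.
Cross-sectional area A = πD²/4 = π(0.4236)²/4 = 0.1409 m²; mean velocity V = Q/A = 0.04419/0.1409 = 0.3136 m/s.
Reynolds number Re = ρVD/μ = 1261 · 0.3136 · 0.4236 / 0.308 = 543.2.
Re < 2300 → laminar flow, so f = 64/Re = 64/543.2 = 0.1178 (the turbulent correlation is not needed).
Total minor-loss coefficient ΣK = 1·1 = 1.
ΔP = [f·L/D + ΣK]·(ρV²/2) = [0.1178·53.59/0.4236 + 1]·(1261·0.3136²/2) = [14.91 + 1]·62 = 986.3 Pa.
ΔP = 986.3 Pa = 0.9863 kPa.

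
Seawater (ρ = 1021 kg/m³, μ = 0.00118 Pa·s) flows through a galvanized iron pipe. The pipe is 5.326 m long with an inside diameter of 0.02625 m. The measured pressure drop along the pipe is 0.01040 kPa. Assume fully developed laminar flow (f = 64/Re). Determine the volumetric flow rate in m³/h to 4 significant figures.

Q ≈ 0.06942 m³/h

For laminar flow, f = 64/Re with Re = ρVD/μ, so Darcy-Weisbach reduces to ΔP = 32μLV/D². Solving for V: V = ΔP·D²/(32μL) = 10.4·(0.02625)²/(32·0.00118·5.326) = 0.03563 m/s.
Check: Re = ρVD/μ = 1021·0.03563·0.02625/0.00118 = 809.3 < 2300, so the laminar assumption holds.
Q = V·A = 0.03563·(π/4·0.02625²) = 1.928e-05 m³/s = 0.06942 m³/h.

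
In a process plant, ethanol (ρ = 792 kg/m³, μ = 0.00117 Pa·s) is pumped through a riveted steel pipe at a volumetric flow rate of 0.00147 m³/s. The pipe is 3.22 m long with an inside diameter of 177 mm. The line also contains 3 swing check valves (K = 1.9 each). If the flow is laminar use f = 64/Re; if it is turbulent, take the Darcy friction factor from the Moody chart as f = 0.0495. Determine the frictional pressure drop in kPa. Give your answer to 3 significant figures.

Cross-sectional area A = πD²/4 = π(0.177)²/4 = 0.02461 m²; mean velocity V = Q/A = 0.00147/0.02461 = 0.05974 m/s.
Reynolds number Re = ρVD/μ = 792 · 0.05974 · 0.177 / 0.00117 = 7158.
Re > 4000 → turbulent; use the Moody-chart value f = 0.0495.
Total minor-loss coefficient ΣK = 3·1.9 = 5.7.
ΔP = [f·L/D + ΣK]·(ρV²/2) = [0.0495·3.22/0.177 + 5.7]·(792·0.05974²/2) = [0.9005 + 5.7]·1.413 = 9.329 Pa.
ΔP = 9.329 Pa = 0.00933 kPa.

ΔP ≈ 0.00933 kPa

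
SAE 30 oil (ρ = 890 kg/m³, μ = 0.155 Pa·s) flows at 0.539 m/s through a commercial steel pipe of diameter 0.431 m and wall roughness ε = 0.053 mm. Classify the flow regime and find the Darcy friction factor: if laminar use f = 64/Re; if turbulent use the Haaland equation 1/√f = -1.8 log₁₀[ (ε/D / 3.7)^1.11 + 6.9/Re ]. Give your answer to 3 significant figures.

Re = ρVD/μ = 890·0.539·0.431/0.155 = 1334.
Re < 2300 → laminar, so f = 64/Re = 0.04798 (roughness is irrelevant in laminar flow).

f ≈ 0.0480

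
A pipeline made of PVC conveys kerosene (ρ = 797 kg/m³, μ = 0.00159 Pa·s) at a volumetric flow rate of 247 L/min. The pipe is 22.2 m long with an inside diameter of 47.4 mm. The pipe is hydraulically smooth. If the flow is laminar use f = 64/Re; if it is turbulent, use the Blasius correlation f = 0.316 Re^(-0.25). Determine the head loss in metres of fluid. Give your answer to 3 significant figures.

h_f ≈ 2.68 m

Q = 247 L/min = 247/60000 = 0.004117 m³/s.
Cross-sectional area A = πD²/4 = π(0.0474)²/4 = 0.001765 m²; mean velocity V = Q/A = 0.004117/0.001765 = 2.333 m/s.
Reynolds number Re = ρVD/μ = 797 · 2.333 · 0.0474 / 0.00159 = 5.543e+04.
Re > 4000 → turbulent. Smooth-pipe (Blasius): f = 0.316 Re^(-0.25) = 0.316/(5.543e+04)^0.25 = 0.02059.
Darcy-Weisbach: ΔP = f(L/D)(ρV²/2) = 0.02059·(22.2/0.0474)·(797·2.333²/2) = 0.02059·468.4·2169 = 2.092e+04 Pa.
Head loss h_f = ΔP/(ρg) = 2.092e+04/(797·9.81) = 2.68 m.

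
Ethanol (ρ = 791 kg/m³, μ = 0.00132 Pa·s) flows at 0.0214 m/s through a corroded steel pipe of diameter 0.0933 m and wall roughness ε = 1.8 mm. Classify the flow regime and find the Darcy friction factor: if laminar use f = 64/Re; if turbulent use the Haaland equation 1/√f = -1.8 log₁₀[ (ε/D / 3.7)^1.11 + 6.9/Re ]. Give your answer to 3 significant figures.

f ≈ 0.0535

Re = ρVD/μ = 791·0.0214·0.0933/0.00132 = 1196.
Re < 2300 → laminar, so f = 64/Re = 0.05349 (roughness is irrelevant in laminar flow).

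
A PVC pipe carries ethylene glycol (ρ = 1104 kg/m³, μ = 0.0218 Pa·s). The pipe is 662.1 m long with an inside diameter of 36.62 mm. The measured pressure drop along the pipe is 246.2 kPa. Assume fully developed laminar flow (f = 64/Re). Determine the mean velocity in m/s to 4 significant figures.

For laminar flow, f = 64/Re with Re = ρVD/μ, so Darcy-Weisbach reduces to ΔP = 32μLV/D². Solving for V: V = ΔP·D²/(32μL) = 2.462e+05·(0.03662)²/(32·0.0218·662.1) = 0.7148 m/s.
Check: Re = ρVD/μ = 1104·0.7148·0.03662/0.0218 = 1326 < 2300, so the laminar assumption holds.

V ≈ 0.7148 m/s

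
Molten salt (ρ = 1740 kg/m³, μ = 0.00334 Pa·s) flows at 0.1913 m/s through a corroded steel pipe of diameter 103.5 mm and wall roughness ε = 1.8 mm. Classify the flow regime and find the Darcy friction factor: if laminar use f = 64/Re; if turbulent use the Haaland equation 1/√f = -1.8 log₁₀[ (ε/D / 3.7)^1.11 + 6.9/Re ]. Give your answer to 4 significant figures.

f ≈ 0.04999

Re = ρVD/μ = 1740·0.1913·0.1035/0.00334 = 1.031e+04.
Re > 4000 → turbulent. ε/D = 0.0018/0.1035 = 0.0174; Haaland: 1/√f = -1.8 log₁₀[0.00261 + 0.000669] = 4.473, so f = 0.04999.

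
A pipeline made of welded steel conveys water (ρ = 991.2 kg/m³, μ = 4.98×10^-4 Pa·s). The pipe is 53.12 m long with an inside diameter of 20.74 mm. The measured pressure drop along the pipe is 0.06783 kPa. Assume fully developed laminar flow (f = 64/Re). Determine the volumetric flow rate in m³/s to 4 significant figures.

Q ≈ 1.164×10^-5 m³/s

For laminar flow, f = 64/Re with Re = ρVD/μ, so Darcy-Weisbach reduces to ΔP = 32μLV/D². Solving for V: V = ΔP·D²/(32μL) = 67.83·(0.02074)²/(32·0.000498·53.12) = 0.03447 m/s.
Check: Re = ρVD/μ = 991.2·0.03447·0.02074/0.000498 = 1423 < 2300, so the laminar assumption holds.
Q = V·A = 0.03447·(π/4·0.02074²) = 1.164e-05 m³/s = 1.164×10^-5 m³/s.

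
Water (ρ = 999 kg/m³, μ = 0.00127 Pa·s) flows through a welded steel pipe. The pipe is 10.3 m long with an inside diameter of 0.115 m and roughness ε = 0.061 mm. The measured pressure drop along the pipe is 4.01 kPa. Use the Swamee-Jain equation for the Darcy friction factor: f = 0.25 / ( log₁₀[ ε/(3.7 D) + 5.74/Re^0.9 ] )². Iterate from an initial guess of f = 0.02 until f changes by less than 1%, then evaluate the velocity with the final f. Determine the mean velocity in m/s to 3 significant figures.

V ≈ 2.16 m/s

Rearranging Darcy-Weisbach: V = √(2·ΔP·D/(f·L·ρ)). With ε/D = 6.1e-05/0.115 = 0.00053, iterate starting from f = 0.02:
  f = 0.02 → V = √(2·4010·0.115/(0.02·10.3·999)) = 2.117 m/s; Re = ρVD/μ = 1.915e+05; f → 0.01917
  f = 0.01917 → V = 2.163 m/s; Re = 1.956e+05; f → 0.01913
Converged (Δf/f < 1%). With the final f = 0.01913: V = √(2·4010·0.115/(0.01913·10.3·999)) = 2.165 m/s.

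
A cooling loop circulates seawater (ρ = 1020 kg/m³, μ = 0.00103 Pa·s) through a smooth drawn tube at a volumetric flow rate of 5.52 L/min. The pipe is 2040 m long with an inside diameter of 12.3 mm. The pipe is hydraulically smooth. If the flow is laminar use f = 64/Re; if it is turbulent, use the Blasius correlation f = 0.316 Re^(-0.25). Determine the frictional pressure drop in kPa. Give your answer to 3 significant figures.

ΔP ≈ 1630 kPa

Q = 5.52 L/min = 5.52/60000 = 9.2e-05 m³/s.
Cross-sectional area A = πD²/4 = π(0.0123)²/4 = 0.0001188 m²; mean velocity V = Q/A = 9.2e-05/0.0001188 = 0.7743 m/s.
Reynolds number Re = ρVD/μ = 1020 · 0.7743 · 0.0123 / 0.00103 = 9431.
Re > 4000 → turbulent. Smooth-pipe (Blasius): f = 0.316 Re^(-0.25) = 0.316/(9431)^0.25 = 0.03207.
Darcy-Weisbach: ΔP = f(L/D)(ρV²/2) = 0.03207·(2040/0.0123)·(1020·0.7743²/2) = 0.03207·1.659e+05·305.7 = 1.626e+06 Pa.
ΔP = 1.626e+06 Pa = 1630 kPa.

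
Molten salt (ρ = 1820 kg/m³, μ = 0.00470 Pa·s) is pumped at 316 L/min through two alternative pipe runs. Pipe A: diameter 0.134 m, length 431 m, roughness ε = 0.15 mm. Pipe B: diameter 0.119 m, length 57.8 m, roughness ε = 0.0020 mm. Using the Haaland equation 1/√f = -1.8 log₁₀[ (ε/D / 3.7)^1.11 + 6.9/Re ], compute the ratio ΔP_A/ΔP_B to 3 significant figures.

Pipe A: V = Q/A = 0.005267/0.0141 = 0.3735 m/s; Re = 1.938e+04; ε/D = 0.00112; Haaland → f = 0.02802; ΔP_A = f(L/D)(ρV²/2) = 1.144e+04 Pa.
Pipe B: V = Q/A = 0.005267/0.01112 = 0.4735 m/s; Re = 2.182e+04; ε/D = 1.68e-05; Haaland → f = 0.02522; ΔP_B = f(L/D)(ρV²/2) = 2499 Pa.
ΔP_A/ΔP_B = 1.144e+04/2499 = 4.58.

ΔP_A/ΔP_B ≈ 4.58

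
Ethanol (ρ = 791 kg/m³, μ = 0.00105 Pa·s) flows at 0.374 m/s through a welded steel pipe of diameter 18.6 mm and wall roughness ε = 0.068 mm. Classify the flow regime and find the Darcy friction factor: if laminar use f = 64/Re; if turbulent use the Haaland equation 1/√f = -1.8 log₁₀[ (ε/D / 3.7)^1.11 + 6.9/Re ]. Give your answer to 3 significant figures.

f ≈ 0.0408

Re = ρVD/μ = 791·0.374·0.0186/0.00105 = 5240.
Re > 4000 → turbulent. ε/D = 6.8e-05/0.0186 = 0.00366; Haaland: 1/√f = -1.8 log₁₀[0.000462 + 0.00132] = 4.95, so f = 0.04081.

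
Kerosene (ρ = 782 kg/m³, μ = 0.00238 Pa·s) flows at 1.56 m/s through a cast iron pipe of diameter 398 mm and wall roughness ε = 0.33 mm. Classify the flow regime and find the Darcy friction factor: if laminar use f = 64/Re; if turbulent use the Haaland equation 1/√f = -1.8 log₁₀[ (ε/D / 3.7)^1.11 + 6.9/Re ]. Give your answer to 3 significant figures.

f ≈ 0.0202

Re = ρVD/μ = 782·1.56·0.398/0.00238 = 2.04e+05.
Re > 4000 → turbulent. ε/D = 0.00033/0.398 = 0.000829; Haaland: 1/√f = -1.8 log₁₀[8.89e-05 + 3.38e-05] = 7.04, so f = 0.02018.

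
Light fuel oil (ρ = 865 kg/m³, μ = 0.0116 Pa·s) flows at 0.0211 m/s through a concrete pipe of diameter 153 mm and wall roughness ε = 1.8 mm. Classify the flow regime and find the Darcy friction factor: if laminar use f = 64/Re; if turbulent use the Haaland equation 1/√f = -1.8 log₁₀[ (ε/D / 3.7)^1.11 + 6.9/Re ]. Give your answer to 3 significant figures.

f ≈ 0.266

Re = ρVD/μ = 865·0.0211·0.153/0.0116 = 240.7.
Re < 2300 → laminar, so f = 64/Re = 0.2659 (roughness is irrelevant in laminar flow).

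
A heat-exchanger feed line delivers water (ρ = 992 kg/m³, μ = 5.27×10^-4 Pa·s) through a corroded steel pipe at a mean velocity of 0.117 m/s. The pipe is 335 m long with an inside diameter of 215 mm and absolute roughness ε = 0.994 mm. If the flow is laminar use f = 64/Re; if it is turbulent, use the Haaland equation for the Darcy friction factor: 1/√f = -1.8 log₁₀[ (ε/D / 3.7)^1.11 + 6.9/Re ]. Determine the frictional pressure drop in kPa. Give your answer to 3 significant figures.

Reynolds number Re = ρVD/μ = 992 · 0.117 · 0.215 / 0.000527 = 4.735e+04.
Re > 4000 → turbulent. Relative roughness ε/D = 0.000994/0.215 = 0.00462. Haaland: 1/√f = -1.8 log₁₀[(0.00462/3.7)^1.11 + 6.9/4.735e+04] = -1.8 log₁₀[0.000599 + 0.000146] = 5.63, so f = 0.03154.
Darcy-Weisbach: ΔP = f(L/D)(ρV²/2) = 0.03154·(335/0.215)·(992·0.117²/2) = 0.03154·1558·6.79 = 333.7 Pa.
ΔP = 333.7 Pa = 0.334 kPa.

ΔP ≈ 0.334 kPa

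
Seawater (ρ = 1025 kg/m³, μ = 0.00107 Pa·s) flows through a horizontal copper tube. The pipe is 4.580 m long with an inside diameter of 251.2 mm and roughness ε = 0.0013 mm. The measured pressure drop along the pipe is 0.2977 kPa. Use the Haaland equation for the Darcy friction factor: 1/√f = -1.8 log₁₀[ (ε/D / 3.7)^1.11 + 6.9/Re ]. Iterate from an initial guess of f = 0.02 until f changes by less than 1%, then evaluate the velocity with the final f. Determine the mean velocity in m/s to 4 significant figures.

Rearranging Darcy-Weisbach: V = √(2·ΔP·D/(f·L·ρ)). With ε/D = 1.3e-06/0.2512 = 5.18e-06, iterate starting from f = 0.02:
  f = 0.02 → V = √(2·297.7·0.2512/(0.02·4.58·1025)) = 1.262 m/s; Re = ρVD/μ = 3.037e+05; f → 0.01435
  f = 0.01435 → V = 1.49 m/s; Re = 3.585e+05; f → 0.01392
  f = 0.01392 → V = 1.513 m/s; Re = 3.64e+05; f → 0.01388
Converged (Δf/f < 1%). With the final f = 0.01388: V = √(2·297.7·0.2512/(0.01388·4.58·1025)) = 1.515 m/s.

V ≈ 1.515 m/s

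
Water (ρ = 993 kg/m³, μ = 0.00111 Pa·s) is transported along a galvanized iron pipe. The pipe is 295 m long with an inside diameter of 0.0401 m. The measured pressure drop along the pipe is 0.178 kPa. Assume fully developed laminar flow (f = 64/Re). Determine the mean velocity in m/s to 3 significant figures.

For laminar flow, f = 64/Re with Re = ρVD/μ, so Darcy-Weisbach reduces to ΔP = 32μLV/D². Solving for V: V = ΔP·D²/(32μL) = 178·(0.0401)²/(32·0.00111·295) = 0.02732 m/s.
Check: Re = ρVD/μ = 993·0.02732·0.0401/0.00111 = 979.9 < 2300, so the laminar assumption holds.

V ≈ 0.0273 m/s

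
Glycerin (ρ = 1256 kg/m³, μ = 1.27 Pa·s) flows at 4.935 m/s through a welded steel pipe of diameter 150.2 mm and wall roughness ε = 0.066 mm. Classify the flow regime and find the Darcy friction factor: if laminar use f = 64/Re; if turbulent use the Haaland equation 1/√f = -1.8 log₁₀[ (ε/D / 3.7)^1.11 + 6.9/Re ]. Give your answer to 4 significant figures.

Re = ρVD/μ = 1256·4.935·0.1502/1.27 = 733.1.
Re < 2300 → laminar, so f = 64/Re = 0.0873 (roughness is irrelevant in laminar flow).

f ≈ 0.08730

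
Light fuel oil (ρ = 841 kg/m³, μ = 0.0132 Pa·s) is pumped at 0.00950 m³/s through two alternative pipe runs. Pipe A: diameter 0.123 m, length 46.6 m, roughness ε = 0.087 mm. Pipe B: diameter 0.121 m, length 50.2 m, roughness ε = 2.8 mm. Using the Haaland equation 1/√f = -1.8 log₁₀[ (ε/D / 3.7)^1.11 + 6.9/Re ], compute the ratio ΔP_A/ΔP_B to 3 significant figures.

Pipe A: V = Q/A = 0.0095/0.01188 = 0.7995 m/s; Re = 6265; ε/D = 0.000707; Haaland → f = 0.03596; ΔP_A = f(L/D)(ρV²/2) = 3662 Pa.
Pipe B: V = Q/A = 0.0095/0.0115 = 0.8262 m/s; Re = 6369; ε/D = 0.0231; Haaland → f = 0.05678; ΔP_B = f(L/D)(ρV²/2) = 6761 Pa.
ΔP_A/ΔP_B = 3662/6761 = 0.542.

ΔP_A/ΔP_B ≈ 0.542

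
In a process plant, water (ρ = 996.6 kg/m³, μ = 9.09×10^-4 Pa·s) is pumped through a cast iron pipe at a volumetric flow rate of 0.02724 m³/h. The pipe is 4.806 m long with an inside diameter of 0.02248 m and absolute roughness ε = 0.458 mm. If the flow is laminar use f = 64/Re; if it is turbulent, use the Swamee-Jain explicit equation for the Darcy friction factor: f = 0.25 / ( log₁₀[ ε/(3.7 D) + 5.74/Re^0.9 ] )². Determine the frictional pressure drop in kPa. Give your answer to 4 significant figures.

Q = 0.02724 m³/h = 0.02724/3600 = 7.567e-06 m³/s.
Cross-sectional area A = πD²/4 = π(0.02248)²/4 = 0.0003969 m²; mean velocity V = Q/A = 7.567e-06/0.0003969 = 0.01906 m/s.
Reynolds number Re = ρVD/μ = 996.6 · 0.01906 · 0.02248 / 0.000909 = 469.9.
Re < 2300 → laminar flow, so f = 64/Re = 64/469.9 = 0.1362 (the turbulent correlation is not needed).
Darcy-Weisbach: ΔP = f(L/D)(ρV²/2) = 0.1362·(4.806/0.02248)·(996.6·0.01906²/2) = 0.1362·213.8·0.1811 = 5.274 Pa.
ΔP = 5.274 Pa = 0.005274 kPa.

ΔP ≈ 0.005274 kPa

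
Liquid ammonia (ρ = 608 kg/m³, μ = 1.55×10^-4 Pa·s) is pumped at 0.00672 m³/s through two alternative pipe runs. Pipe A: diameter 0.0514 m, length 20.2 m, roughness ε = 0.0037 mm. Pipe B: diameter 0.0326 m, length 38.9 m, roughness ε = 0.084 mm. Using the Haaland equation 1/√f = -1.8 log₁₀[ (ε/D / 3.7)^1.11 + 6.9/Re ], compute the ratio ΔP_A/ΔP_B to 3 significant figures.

ΔP_A/ΔP_B ≈ 0.0285

Pipe A: V = Q/A = 0.00672/0.002075 = 3.239 m/s; Re = 6.53e+05; ε/D = 7.2e-05; Haaland → f = 0.01349; ΔP_A = f(L/D)(ρV²/2) = 1.69e+04 Pa.
Pipe B: V = Q/A = 0.00672/0.0008347 = 8.051 m/s; Re = 1.03e+06; ε/D = 0.00258; Haaland → f = 0.02526; ΔP_B = f(L/D)(ρV²/2) = 5.94e+05 Pa.
ΔP_A/ΔP_B = 1.69e+04/5.94e+05 = 0.0285.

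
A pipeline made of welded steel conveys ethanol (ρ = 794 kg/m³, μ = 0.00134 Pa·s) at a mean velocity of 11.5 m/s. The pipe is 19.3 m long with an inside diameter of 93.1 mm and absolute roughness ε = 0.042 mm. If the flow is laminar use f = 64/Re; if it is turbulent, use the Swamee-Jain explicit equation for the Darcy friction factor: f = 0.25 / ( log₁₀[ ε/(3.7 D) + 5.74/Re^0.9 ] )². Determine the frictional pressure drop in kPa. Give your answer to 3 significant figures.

Reynolds number Re = ρVD/μ = 794 · 11.5 · 0.0931 / 0.00134 = 6.344e+05.
Re > 4000 → turbulent. Relative roughness ε/D = 4.2e-05/0.0931 = 0.000451. Swamee-Jain: f = 0.25/(log₁₀[0.000451/3.7 + 5.74/6.344e+05^0.9])² = 0.25/(log₁₀[0.000122 + 3.44e-05])² = 0.25/(-3.806)² = 0.01726.
Darcy-Weisbach: ΔP = f(L/D)(ρV²/2) = 0.01726·(19.3/0.0931)·(794·11.5²/2) = 0.01726·207.3·5.25e+04 = 1.879e+05 Pa.
ΔP = 1.879e+05 Pa = 188 kPa.

ΔP ≈ 188 kPa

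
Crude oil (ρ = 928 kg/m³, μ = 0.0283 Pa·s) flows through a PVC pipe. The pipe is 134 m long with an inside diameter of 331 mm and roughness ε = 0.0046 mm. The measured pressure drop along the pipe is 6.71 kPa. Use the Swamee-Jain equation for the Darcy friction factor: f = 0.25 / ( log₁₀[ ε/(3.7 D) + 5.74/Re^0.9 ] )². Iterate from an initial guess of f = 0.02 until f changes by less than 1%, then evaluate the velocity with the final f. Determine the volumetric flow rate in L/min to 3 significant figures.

Q ≈ 5680 L/min

Rearranging Darcy-Weisbach: V = √(2·ΔP·D/(f·L·ρ)). With ε/D = 4.6e-06/0.331 = 1.39e-05, iterate starting from f = 0.02:
  f = 0.02 → V = √(2·6710·0.331/(0.02·134·928)) = 1.336 m/s; Re = ρVD/μ = 1.451e+04; f → 0.02806
  f = 0.02806 → V = 1.128 m/s; Re = 1.225e+04; f → 0.02934
  f = 0.02934 → V = 1.103 m/s; Re = 1.198e+04; f → 0.02952
Converged (Δf/f < 1%). With the final f = 0.02952: V = √(2·6710·0.331/(0.02952·134·928)) = 1.1 m/s.
Q = V·A = 1.1·(π/4·0.331²) = 0.09466 m³/s = 5680 L/min.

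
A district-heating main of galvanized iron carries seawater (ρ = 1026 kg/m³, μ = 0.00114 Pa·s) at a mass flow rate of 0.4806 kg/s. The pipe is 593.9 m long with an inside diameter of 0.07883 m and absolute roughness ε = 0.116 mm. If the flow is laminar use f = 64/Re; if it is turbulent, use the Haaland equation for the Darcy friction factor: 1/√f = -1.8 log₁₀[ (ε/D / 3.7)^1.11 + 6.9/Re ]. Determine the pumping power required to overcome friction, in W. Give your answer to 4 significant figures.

A = πD²/4 = π(0.07883)²/4 = 0.004881 m²; mean velocity V = ṁ/(ρA) = 0.4806/(1026 · 0.004881) = 0.09598 m/s.
Reynolds number Re = ρVD/μ = 1026 · 0.09598 · 0.07883 / 0.00114 = 6809.
Re > 4000 → turbulent. Relative roughness ε/D = 0.000116/0.07883 = 0.00147. Haaland: 1/√f = -1.8 log₁₀[(0.00147/3.7)^1.11 + 6.9/6809] = -1.8 log₁₀[0.000168 + 0.00101] = 5.27, so f = 0.03601.
Darcy-Weisbach: ΔP = f(L/D)(ρV²/2) = 0.03601·(593.9/0.07883)·(1026·0.09598²/2) = 0.03601·7534·4.725 = 1282 Pa.
Q = ṁ/ρ = 0.4806/1026 = 0.0004684 m³/s.
Pumping power P = QΔP = 0.0004684·1282 = 0.60053 W = 0.6005 W.

P ≈ 0.6005 W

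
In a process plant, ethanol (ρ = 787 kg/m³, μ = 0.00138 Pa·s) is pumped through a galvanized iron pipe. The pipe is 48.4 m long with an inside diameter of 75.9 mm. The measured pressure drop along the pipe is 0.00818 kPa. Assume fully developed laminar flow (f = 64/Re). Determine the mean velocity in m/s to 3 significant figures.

For laminar flow, f = 64/Re with Re = ρVD/μ, so Darcy-Weisbach reduces to ΔP = 32μLV/D². Solving for V: V = ΔP·D²/(32μL) = 8.18·(0.0759)²/(32·0.00138·48.4) = 0.02205 m/s.
Check: Re = ρVD/μ = 787·0.02205·0.0759/0.00138 = 954.3 < 2300, so the laminar assumption holds.

V ≈ 0.0220 m/s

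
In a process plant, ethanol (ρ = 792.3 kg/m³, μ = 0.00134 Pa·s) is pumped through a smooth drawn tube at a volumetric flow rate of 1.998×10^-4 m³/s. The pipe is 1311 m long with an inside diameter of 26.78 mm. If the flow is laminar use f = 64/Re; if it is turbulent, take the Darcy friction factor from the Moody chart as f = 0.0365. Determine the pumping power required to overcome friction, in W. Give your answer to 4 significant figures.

P ≈ 17.80 W

Cross-sectional area A = πD²/4 = π(0.02678)²/4 = 0.0005633 m²; mean velocity V = Q/A = 0.0001998/0.0005633 = 0.3547 m/s.
Reynolds number Re = ρVD/μ = 792.3 · 0.3547 · 0.02678 / 0.00134 = 5617.
Re > 4000 → turbulent; use the Moody-chart value f = 0.0365.
Darcy-Weisbach: ΔP = f(L/D)(ρV²/2) = 0.0365·(1311/0.02678)·(792.3·0.3547²/2) = 0.0365·4.895e+04·49.85 = 8.907e+04 Pa.
Pumping power P = QΔP = 0.0001998·8.907e+04 = 17.795 W = 17.80 W.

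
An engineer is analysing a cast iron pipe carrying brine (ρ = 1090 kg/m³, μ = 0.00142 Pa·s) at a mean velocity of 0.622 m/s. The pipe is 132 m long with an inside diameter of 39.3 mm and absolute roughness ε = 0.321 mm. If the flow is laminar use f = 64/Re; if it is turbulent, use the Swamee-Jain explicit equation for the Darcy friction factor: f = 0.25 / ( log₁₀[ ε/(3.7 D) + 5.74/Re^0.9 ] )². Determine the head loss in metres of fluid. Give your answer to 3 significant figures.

h_f ≈ 2.61 m

Reynolds number Re = ρVD/μ = 1090 · 0.622 · 0.0393 / 0.00142 = 1.876e+04.
Re > 4000 → turbulent. Relative roughness ε/D = 0.000321/0.0393 = 0.00817. Swamee-Jain: f = 0.25/(log₁₀[0.00817/3.7 + 5.74/1.876e+04^0.9])² = 0.25/(log₁₀[0.00221 + 0.000818])² = 0.25/(-2.519)² = 0.03939.
Darcy-Weisbach: ΔP = f(L/D)(ρV²/2) = 0.03939·(132/0.0393)·(1090·0.622²/2) = 0.03939·3359·210.9 = 2.79e+04 Pa.
Head loss h_f = ΔP/(ρg) = 2.79e+04/(1090·9.81) = 2.61 m.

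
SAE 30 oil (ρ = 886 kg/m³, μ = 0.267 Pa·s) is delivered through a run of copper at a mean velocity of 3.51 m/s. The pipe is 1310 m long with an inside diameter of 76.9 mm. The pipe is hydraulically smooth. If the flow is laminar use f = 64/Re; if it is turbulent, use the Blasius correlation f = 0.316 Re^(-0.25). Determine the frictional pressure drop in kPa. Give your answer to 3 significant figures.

ΔP ≈ 6640 kPa

Reynolds number Re = ρVD/μ = 886 · 3.51 · 0.0769 / 0.267 = 895.7.
Re < 2300 → laminar flow, so f = 64/Re = 64/895.7 = 0.07145 (the turbulent correlation is not needed).
Darcy-Weisbach: ΔP = f(L/D)(ρV²/2) = 0.07145·(1310/0.0769)·(886·3.51²/2) = 0.07145·1.704e+04·5458 = 6.643e+06 Pa.
ΔP = 6.643e+06 Pa = 6640 kPa.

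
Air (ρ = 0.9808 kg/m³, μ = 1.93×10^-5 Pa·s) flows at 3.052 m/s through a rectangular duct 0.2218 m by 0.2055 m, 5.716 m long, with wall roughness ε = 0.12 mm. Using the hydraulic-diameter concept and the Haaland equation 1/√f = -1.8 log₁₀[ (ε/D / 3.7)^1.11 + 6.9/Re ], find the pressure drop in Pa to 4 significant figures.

ΔP ≈ 2.956 Pa

Hydraulic diameter D_h = 4A/P = 4·(0.2218·0.2055)/(2·(0.2218+0.2055)) = 0.1823/0.8546 = 0.2133 m.
Re = ρVD_h/μ = 0.9808·3.052·0.2133/1.93e-05 = 3.309e+04.
ε/D_h = 0.00012/0.2133 = 0.000562; Haaland gives 1/√f = -1.8 log₁₀[5.78e-05+0.000209] = 6.434, so f = 0.02415.
ΔP = f(L/D_h)(ρV²/2) = 0.02415·5.716/0.2133·4.568 = 2.956 Pa.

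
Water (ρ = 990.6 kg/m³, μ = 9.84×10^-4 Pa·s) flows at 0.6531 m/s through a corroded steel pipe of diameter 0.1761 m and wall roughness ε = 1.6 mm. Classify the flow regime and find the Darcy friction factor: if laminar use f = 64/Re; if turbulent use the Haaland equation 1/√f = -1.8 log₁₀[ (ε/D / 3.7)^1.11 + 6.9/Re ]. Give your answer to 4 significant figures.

Re = ρVD/μ = 990.6·0.6531·0.1761/0.000984 = 1.158e+05.
Re > 4000 → turbulent. ε/D = 0.0016/0.1761 = 0.00909; Haaland: 1/√f = -1.8 log₁₀[0.00127 + 5.96e-05] = 5.179, so f = 0.03729.

f ≈ 0.03729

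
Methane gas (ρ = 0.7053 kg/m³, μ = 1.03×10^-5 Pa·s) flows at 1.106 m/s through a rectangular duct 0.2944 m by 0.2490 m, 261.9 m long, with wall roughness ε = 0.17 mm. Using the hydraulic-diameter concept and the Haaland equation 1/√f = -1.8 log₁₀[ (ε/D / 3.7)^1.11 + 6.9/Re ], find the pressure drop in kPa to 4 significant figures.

Hydraulic diameter D_h = 4A/P = 4·(0.2944·0.249)/(2·(0.2944+0.249)) = 0.2932/1.087 = 0.2698 m.
Re = ρVD_h/μ = 0.7053·1.106·0.2698/1.03e-05 = 2.043e+04.
ε/D_h = 0.00017/0.2698 = 0.00063; Haaland gives 1/√f = -1.8 log₁₀[6.56e-05+0.000338] = 6.11, so f = 0.02679.
ΔP = f(L/D_h)(ρV²/2) = 0.02679·261.9/0.2698·0.4314 = 11.22 Pa.
ΔP = 0.01122 kPa.

ΔP ≈ 0.01122 kPa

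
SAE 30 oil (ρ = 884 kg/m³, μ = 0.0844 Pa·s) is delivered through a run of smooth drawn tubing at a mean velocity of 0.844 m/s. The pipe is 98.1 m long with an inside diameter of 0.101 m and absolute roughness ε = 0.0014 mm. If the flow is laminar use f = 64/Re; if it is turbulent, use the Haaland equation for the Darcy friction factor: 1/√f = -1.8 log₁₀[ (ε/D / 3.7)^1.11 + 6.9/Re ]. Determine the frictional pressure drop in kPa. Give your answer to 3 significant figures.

Reynolds number Re = ρVD/μ = 884 · 0.844 · 0.101 / 0.0844 = 892.8.
Re < 2300 → laminar flow, so f = 64/Re = 64/892.8 = 0.07168 (the turbulent correlation is not needed).
Darcy-Weisbach: ΔP = f(L/D)(ρV²/2) = 0.07168·(98.1/0.101)·(884·0.844²/2) = 0.07168·971.3·314.9 = 2.192e+04 Pa.
ΔP = 2.192e+04 Pa = 21.9 kPa.

ΔP ≈ 21.9 kPa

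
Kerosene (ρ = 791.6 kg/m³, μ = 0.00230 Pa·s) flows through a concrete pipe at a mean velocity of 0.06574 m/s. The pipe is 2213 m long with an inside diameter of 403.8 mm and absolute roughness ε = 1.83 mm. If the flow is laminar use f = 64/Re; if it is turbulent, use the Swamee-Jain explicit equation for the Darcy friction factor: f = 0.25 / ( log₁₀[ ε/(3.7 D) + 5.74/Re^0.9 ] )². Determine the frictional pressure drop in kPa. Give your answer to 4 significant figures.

ΔP ≈ 0.3591 kPa

Reynolds number Re = ρVD/μ = 791.6 · 0.06574 · 0.4038 / 0.0023 = 9136.
Re > 4000 → turbulent. Relative roughness ε/D = 0.00183/0.4038 = 0.00453. Swamee-Jain: f = 0.25/(log₁₀[0.00453/3.7 + 5.74/9136^0.9])² = 0.25/(log₁₀[0.00122 + 0.00156])² = 0.25/(-2.555)² = 0.03831.
Darcy-Weisbach: ΔP = f(L/D)(ρV²/2) = 0.03831·(2213/0.4038)·(791.6·0.06574²/2) = 0.03831·5480·1.711 = 359.1 Pa.
ΔP = 359.1 Pa = 0.3591 kPa.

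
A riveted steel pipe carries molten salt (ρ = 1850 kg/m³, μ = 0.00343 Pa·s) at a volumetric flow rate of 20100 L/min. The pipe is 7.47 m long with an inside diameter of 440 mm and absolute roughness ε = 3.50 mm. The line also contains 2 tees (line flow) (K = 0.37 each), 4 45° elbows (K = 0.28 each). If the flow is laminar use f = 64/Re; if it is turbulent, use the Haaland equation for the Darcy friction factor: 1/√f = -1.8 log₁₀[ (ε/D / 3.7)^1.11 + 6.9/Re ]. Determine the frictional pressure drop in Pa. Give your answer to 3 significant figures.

ΔP ≈ 11000 Pa

Q = 20100 L/min = 20100/60000 = 0.335 m³/s.
Cross-sectional area A = πD²/4 = π(0.44)²/4 = 0.1521 m²; mean velocity V = Q/A = 0.335/0.1521 = 2.203 m/s.
Reynolds number Re = ρVD/μ = 1850 · 2.203 · 0.44 / 0.00343 = 5.229e+05.
Re > 4000 → turbulent. Relative roughness ε/D = 0.0035/0.44 = 0.00795. Haaland: 1/√f = -1.8 log₁₀[(0.00795/3.7)^1.11 + 6.9/5.229e+05] = -1.8 log₁₀[0.00109 + 1.32e-05] = 5.32, so f = 0.03533.
Total minor-loss coefficient ΣK = 2·0.37 + 4·0.28 = 1.86.
ΔP = [f·L/D + ΣK]·(ρV²/2) = [0.03533·7.47/0.44 + 1.86]·(1850·2.203²/2) = [0.5997 + 1.86]·4490 = 1.104e+04 Pa.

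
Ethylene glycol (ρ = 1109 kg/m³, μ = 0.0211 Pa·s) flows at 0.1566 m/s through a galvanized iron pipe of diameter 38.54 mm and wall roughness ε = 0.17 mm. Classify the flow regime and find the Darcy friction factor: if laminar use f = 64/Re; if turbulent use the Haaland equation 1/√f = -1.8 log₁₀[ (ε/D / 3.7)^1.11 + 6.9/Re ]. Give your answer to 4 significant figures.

f ≈ 0.2018

Re = ρVD/μ = 1109·0.1566·0.03854/0.0211 = 317.2.
Re < 2300 → laminar, so f = 64/Re = 0.2018 (roughness is irrelevant in laminar flow).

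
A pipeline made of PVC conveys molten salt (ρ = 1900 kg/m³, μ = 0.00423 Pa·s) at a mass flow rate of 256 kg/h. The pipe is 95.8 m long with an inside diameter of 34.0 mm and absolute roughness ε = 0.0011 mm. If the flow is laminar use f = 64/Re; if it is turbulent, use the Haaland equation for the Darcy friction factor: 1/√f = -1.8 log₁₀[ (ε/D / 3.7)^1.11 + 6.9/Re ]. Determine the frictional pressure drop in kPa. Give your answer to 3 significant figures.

ΔP ≈ 0.462 kPa

ṁ = 256 kg/h = 256/3600 = 0.07111 kg/s.
A = πD²/4 = π(0.034)²/4 = 0.0009079 m²; mean velocity V = ṁ/(ρA) = 0.07111/(1900 · 0.0009079) = 0.04122 m/s.
Reynolds number Re = ρVD/μ = 1900 · 0.04122 · 0.034 / 0.00423 = 629.5.
Re < 2300 → laminar flow, so f = 64/Re = 64/629.5 = 0.1017 (the turbulent correlation is not needed).
Darcy-Weisbach: ΔP = f(L/D)(ρV²/2) = 0.1017·(95.8/0.034)·(1900·0.04122²/2) = 0.1017·2818·1.614 = 462.4 Pa.
ΔP = 462.4 Pa = 0.462 kPa.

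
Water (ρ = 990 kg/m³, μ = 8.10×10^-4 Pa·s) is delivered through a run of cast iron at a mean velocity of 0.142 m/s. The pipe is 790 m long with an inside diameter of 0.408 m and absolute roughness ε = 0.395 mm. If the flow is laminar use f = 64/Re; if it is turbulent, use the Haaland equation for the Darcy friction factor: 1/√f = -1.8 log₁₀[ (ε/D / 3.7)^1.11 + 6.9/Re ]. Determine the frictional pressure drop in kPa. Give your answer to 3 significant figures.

ΔP ≈ 0.438 kPa

Reynolds number Re = ρVD/μ = 990 · 0.142 · 0.408 / 0.00081 = 7.081e+04.
Re > 4000 → turbulent. Relative roughness ε/D = 0.000395/0.408 = 0.000968. Haaland: 1/√f = -1.8 log₁₀[(0.000968/3.7)^1.11 + 6.9/7.081e+04] = -1.8 log₁₀[0.000106 + 9.74e-05] = 6.646, so f = 0.02264.
Darcy-Weisbach: ΔP = f(L/D)(ρV²/2) = 0.02264·(790/0.408)·(990·0.142²/2) = 0.02264·1936·9.981 = 437.5 Pa.
ΔP = 437.5 Pa = 0.438 kPa.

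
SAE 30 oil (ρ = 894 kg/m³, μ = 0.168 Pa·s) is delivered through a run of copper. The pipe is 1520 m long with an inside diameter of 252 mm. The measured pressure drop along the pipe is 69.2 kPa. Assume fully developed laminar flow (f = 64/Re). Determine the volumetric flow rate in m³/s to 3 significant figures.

For laminar flow, f = 64/Re with Re = ρVD/μ, so Darcy-Weisbach reduces to ΔP = 32μLV/D². Solving for V: V = ΔP·D²/(32μL) = 6.92e+04·(0.252)²/(32·0.168·1520) = 0.5378 m/s.
Check: Re = ρVD/μ = 894·0.5378·0.252/0.168 = 721.2 < 2300, so the laminar assumption holds.
Q = V·A = 0.5378·(π/4·0.252²) = 0.02682 m³/s = 0.0268 m³/s.

Q ≈ 0.0268 m³/s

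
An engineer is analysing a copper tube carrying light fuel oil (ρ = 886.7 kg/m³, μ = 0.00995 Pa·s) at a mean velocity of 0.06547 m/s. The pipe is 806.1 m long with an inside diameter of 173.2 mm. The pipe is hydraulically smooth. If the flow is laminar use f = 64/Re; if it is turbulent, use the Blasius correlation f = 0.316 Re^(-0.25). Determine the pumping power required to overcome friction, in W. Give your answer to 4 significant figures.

Reynolds number Re = ρVD/μ = 886.7 · 0.06547 · 0.1732 / 0.00995 = 1011.
Re < 2300 → laminar flow, so f = 64/Re = 64/1011 = 0.06333 (the turbulent correlation is not needed).
Darcy-Weisbach: ΔP = f(L/D)(ρV²/2) = 0.06333·(806.1/0.1732)·(886.7·0.06547²/2) = 0.06333·4654·1.9 = 560.2 Pa.
Q = V·A = 0.06547·0.02356 = 0.001543 m³/s.
Pumping power P = QΔP = 0.001543·560.2 = 0.86405 W = 0.8640 W.

P ≈ 0.8640 W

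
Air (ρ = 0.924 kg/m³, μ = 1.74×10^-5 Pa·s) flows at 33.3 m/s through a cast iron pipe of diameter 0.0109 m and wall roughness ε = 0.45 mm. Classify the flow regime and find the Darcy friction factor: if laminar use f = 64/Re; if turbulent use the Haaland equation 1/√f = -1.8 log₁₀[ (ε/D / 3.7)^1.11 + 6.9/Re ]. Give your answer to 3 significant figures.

Re = ρVD/μ = 0.924·33.3·0.0109/1.74e-05 = 1.927e+04.
Re > 4000 → turbulent. ε/D = 0.00045/0.0109 = 0.0413; Haaland: 1/√f = -1.8 log₁₀[0.0068 + 0.000358] = 3.861, so f = 0.06709.

f ≈ 0.0671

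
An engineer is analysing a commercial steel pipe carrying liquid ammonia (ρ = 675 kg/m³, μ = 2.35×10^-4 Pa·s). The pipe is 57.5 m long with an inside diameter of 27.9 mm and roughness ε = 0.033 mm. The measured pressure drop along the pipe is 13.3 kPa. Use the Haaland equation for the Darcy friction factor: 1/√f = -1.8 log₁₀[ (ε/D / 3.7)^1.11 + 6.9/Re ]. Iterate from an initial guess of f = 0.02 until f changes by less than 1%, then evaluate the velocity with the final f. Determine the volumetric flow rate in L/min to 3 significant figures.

Rearranging Darcy-Weisbach: V = √(2·ΔP·D/(f·L·ρ)). With ε/D = 3.3e-05/0.0279 = 0.00118, iterate starting from f = 0.02:
  f = 0.02 → V = √(2·1.33e+04·0.0279/(0.02·57.5·675)) = 0.9778 m/s; Re = ρVD/μ = 7.836e+04; f → 0.02307
  f = 0.02307 → V = 0.9104 m/s; Re = 7.296e+04; f → 0.02323
Converged (Δf/f < 1%). With the final f = 0.02323: V = √(2·1.33e+04·0.0279/(0.02323·57.5·675)) = 0.9072 m/s.
Q = V·A = 0.9072·(π/4·0.0279²) = 0.0005547 m³/s = 33.3 L/min.

Q ≈ 33.3 L/min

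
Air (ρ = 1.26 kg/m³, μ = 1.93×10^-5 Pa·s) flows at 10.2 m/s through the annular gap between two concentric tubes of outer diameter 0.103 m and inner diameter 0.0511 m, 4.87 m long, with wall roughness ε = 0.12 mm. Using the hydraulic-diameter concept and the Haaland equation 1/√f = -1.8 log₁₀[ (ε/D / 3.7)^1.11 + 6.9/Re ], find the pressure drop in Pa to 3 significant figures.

ΔP ≈ 172 Pa

Hydraulic diameter D_h = 4A/P = D_o - D_i = 0.103 - 0.0511 = 0.0519 m.
Re = ρVD_h/μ = 1.26·10.2·0.0519/1.93e-05 = 3.456e+04.
ε/D_h = 0.00012/0.0519 = 0.00231; Haaland gives 1/√f = -1.8 log₁₀[0.000278+0.0002] = 5.978, so f = 0.02798.
ΔP = f(L/D_h)(ρV²/2) = 0.02798·4.87/0.0519·65.55 = 172.1 Pa.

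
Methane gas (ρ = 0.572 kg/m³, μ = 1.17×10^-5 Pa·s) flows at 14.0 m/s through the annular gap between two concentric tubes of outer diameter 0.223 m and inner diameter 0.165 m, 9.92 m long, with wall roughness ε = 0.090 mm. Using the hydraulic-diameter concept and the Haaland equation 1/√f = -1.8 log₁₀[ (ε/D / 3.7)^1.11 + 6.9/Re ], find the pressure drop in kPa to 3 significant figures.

ΔP ≈ 0.248 kPa

Hydraulic diameter D_h = 4A/P = D_o - D_i = 0.223 - 0.165 = 0.058 m.
Re = ρVD_h/μ = 0.572·14·0.058/1.17e-05 = 3.97e+04.
ε/D_h = 9e-05/0.058 = 0.00155; Haaland gives 1/√f = -1.8 log₁₀[0.000178+0.000174] = 6.216, so f = 0.02588.
ΔP = f(L/D_h)(ρV²/2) = 0.02588·9.92/0.058·56.06 = 248.1 Pa.
ΔP = 0.248 kPa.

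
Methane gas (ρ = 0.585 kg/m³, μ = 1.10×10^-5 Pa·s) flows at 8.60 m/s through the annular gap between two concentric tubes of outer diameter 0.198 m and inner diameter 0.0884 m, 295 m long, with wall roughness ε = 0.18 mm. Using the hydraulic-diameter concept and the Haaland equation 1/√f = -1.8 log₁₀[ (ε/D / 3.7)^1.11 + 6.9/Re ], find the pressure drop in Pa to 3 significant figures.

Hydraulic diameter D_h = 4A/P = D_o - D_i = 0.198 - 0.0884 = 0.1096 m.
Re = ρVD_h/μ = 0.585·8.6·0.1096/1.1e-05 = 5.013e+04.
ε/D_h = 0.00018/0.1096 = 0.00164; Haaland gives 1/√f = -1.8 log₁₀[0.00019+0.000138] = 6.273, so f = 0.02542.
ΔP = f(L/D_h)(ρV²/2) = 0.02542·295/0.1096·21.63 = 1480 Pa.

ΔP ≈ 1480 Pa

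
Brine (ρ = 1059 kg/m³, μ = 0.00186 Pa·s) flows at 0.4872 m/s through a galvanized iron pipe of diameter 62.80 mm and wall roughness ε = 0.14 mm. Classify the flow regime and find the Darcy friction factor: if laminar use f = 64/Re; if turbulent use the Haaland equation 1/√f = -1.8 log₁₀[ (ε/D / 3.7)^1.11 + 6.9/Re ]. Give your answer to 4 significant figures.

f ≈ 0.03055

Re = ρVD/μ = 1059·0.4872·0.0628/0.00186 = 1.742e+04.
Re > 4000 → turbulent. ε/D = 0.00014/0.0628 = 0.00223; Haaland: 1/√f = -1.8 log₁₀[0.000267 + 0.000396] = 5.722, so f = 0.03055.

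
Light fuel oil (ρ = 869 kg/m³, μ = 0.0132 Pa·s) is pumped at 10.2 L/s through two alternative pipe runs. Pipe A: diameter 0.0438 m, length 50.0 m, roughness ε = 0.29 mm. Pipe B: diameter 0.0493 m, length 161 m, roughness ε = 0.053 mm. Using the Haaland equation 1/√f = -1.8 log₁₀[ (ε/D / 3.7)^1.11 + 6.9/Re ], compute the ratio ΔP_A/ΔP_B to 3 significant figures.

Pipe A: V = Q/A = 0.0102/0.001507 = 6.77 m/s; Re = 1.952e+04; ε/D = 0.00662; Haaland → f = 0.03658; ΔP_A = f(L/D)(ρV²/2) = 8.316e+05 Pa.
Pipe B: V = Q/A = 0.0102/0.001909 = 5.343 m/s; Re = 1.734e+04; ε/D = 0.00108; Haaland → f = 0.02857; ΔP_B = f(L/D)(ρV²/2) = 1.157e+06 Pa.
ΔP_A/ΔP_B = 8.316e+05/1.157e+06 = 0.719.

ΔP_A/ΔP_B ≈ 0.719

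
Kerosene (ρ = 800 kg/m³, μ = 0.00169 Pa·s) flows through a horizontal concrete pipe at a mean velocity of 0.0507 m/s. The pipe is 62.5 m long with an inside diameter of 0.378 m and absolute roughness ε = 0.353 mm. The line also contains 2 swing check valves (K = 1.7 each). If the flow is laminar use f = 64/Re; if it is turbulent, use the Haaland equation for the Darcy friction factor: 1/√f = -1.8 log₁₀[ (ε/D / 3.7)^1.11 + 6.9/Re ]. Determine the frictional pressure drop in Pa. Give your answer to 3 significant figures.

ΔP ≈ 9.08 Pa

Reynolds number Re = ρVD/μ = 800 · 0.0507 · 0.378 / 0.00169 = 9072.
Re > 4000 → turbulent. Relative roughness ε/D = 0.000353/0.378 = 0.000934. Haaland: 1/√f = -1.8 log₁₀[(0.000934/3.7)^1.11 + 6.9/9072] = -1.8 log₁₀[0.000101 + 0.000761] = 5.516, so f = 0.03287.
Total minor-loss coefficient ΣK = 2·1.7 = 3.4.
ΔP = [f·L/D + ΣK]·(ρV²/2) = [0.03287·62.5/0.378 + 3.4]·(800·0.0507²/2) = [5.434 + 3.4]·1.028 = 9.083 Pa.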